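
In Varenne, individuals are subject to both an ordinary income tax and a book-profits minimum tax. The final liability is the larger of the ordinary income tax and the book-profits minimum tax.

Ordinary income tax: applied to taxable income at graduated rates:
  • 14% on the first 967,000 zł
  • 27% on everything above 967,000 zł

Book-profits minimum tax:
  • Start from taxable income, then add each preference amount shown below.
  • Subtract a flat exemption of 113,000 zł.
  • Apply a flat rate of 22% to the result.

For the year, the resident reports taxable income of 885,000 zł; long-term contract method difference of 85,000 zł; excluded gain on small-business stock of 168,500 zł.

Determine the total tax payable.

225,610 zł

Book-profits minimum tax:
  Adjusted income: 885,000 zł + 85,000 zł + 168,500 zł = 1,138,500 zł
  Less exemption 113,000 zł → base 1,025,500 zł
  1,025,500 zł × 22% = 225,610 zł

Ordinary income tax:
  885,000 zł × 14% = 123,900 zł

225,610 zł > 123,900 zł, so the book-profits minimum tax is the binding amount.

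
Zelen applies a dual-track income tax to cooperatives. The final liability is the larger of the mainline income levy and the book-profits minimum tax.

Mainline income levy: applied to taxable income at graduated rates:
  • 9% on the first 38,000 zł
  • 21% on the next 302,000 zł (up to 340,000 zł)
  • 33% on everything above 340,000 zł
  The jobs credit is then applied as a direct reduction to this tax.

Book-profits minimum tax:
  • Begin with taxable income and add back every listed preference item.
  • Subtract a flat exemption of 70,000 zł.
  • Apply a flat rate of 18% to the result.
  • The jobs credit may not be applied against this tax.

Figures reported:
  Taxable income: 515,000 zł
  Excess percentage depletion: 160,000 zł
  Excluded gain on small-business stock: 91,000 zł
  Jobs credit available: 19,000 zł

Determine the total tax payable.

Mainline income levy:
  38,000 zł × 9% = 3,420 zł
  302,000 zł × 21% = 63,420 zł
  175,000 zł × 33% = 57,750 zł
  → 124,590 zł
  Less jobs credit 19,000 zł → 105,590 zł

Book-profits minimum tax:
  Adjusted income: 515,000 zł + 160,000 zł + 91,000 zł = 766,000 zł
  Less exemption 70,000 zł → base 696,000 zł
  696,000 zł × 18% = 125,280 zł

125,280 zł > 105,590 zł, so the book-profits minimum tax is the binding amount.

125,280 zł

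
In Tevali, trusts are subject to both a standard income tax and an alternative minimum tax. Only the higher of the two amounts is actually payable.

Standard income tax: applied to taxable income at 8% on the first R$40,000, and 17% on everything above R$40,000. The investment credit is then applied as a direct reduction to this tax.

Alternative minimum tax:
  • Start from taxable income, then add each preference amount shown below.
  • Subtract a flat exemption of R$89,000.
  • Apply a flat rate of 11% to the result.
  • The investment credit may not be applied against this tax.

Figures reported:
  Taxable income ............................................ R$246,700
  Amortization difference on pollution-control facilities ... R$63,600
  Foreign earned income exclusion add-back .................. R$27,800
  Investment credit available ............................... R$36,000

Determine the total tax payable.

Alternative minimum tax:
  Adjusted income: R$246,700 + R$63,600 + R$27,800 = R$338,100
  Less exemption R$89,000 → base R$249,100
  R$249,100 × 11% = R$27,401

Standard income tax:
  R$40,000 × 8% = R$3,200
  R$206,700 × 17% = R$35,139
  → R$38,339
  Less investment credit R$36,000 → R$2,339

R$27,401 > R$2,339, so the alternative minimum tax is the binding amount.

R$27,401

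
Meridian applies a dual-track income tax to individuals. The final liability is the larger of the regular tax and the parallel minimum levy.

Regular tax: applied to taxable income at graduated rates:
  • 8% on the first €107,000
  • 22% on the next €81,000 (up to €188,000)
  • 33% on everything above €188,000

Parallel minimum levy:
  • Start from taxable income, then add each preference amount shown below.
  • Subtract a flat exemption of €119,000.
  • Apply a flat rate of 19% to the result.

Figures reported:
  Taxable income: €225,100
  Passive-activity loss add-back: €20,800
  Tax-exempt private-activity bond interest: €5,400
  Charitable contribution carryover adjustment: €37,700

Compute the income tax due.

€38,623

Parallel minimum levy:
  Adjusted income: €225,100 + €20,800 + €5,400 + €37,700 = €289,000
  Less exemption €119,000 → base €170,000
  €170,000 × 19% = €32,300

Regular tax:
  €107,000 × 8% = €8,560
  €81,000 × 22% = €17,820
  €37,100 × 33% = €12,243
  → €38,623

€38,623 > €32,300, so the regular tax governs.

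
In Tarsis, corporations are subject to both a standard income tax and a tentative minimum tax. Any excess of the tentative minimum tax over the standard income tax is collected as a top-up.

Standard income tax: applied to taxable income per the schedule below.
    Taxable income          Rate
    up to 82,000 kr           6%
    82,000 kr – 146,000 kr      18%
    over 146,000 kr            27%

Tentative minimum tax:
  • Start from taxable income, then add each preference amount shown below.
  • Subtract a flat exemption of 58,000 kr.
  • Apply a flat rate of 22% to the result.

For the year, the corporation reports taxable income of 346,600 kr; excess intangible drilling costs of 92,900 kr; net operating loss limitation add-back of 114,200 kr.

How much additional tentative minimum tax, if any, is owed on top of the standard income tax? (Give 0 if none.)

38,452 kr

Tentative minimum tax:
  Adjusted income: 346,600 kr + 92,900 kr + 114,200 kr = 553,700 kr
  Less exemption 58,000 kr → base 495,700 kr
  495,700 kr × 22% = 109,054 kr

Standard income tax:
  82,000 kr × 6% = 4,920 kr
  64,000 kr × 18% = 11,520 kr
  200,600 kr × 27% = 54,162 kr
  → 70,602 kr

Excess of tentative minimum tax over standard income tax: 109,054 kr − 70,602 kr = 38,452 kr.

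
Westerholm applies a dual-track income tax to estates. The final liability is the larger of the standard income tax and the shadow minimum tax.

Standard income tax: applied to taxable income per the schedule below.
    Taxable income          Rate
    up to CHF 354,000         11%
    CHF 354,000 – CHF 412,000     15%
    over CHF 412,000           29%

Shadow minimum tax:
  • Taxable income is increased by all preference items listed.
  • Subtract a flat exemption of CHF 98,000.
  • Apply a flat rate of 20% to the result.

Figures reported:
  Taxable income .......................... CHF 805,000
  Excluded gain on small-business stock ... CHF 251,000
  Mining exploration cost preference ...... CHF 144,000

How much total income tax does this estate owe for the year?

CHF 220,400

Shadow minimum tax:
  Adjusted income: CHF 805,000 + CHF 251,000 + CHF 144,000 = CHF 1,200,000
  Less exemption CHF 98,000 → base CHF 1,102,000
  CHF 1,102,000 × 20% = CHF 220,400

Standard income tax:
  CHF 354,000 × 11% = CHF 38,940
  CHF 58,000 × 15% = CHF 8,700
  CHF 393,000 × 29% = CHF 113,970
  → CHF 161,610

CHF 220,400 > CHF 161,610, so the shadow minimum tax is the binding amount.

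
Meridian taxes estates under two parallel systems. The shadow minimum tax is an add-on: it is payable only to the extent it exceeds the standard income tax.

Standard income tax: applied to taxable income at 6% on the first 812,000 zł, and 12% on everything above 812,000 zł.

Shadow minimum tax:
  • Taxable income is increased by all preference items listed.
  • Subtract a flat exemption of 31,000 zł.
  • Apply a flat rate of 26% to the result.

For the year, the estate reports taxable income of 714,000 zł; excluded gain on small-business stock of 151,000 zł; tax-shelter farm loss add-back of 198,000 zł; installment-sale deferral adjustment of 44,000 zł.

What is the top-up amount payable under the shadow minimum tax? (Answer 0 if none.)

Shadow minimum tax:
  Adjusted income: 714,000 zł + 151,000 zł + 198,000 zł + 44,000 zł = 1,107,000 zł
  Less exemption 31,000 zł → base 1,076,000 zł
  1,076,000 zł × 26% = 279,760 zł

Standard income tax:
  714,000 zł × 6% = 42,840 zł

Excess of shadow minimum tax over standard income tax: 279,760 zł − 42,840 zł = 236,920 zł.

236,920 zł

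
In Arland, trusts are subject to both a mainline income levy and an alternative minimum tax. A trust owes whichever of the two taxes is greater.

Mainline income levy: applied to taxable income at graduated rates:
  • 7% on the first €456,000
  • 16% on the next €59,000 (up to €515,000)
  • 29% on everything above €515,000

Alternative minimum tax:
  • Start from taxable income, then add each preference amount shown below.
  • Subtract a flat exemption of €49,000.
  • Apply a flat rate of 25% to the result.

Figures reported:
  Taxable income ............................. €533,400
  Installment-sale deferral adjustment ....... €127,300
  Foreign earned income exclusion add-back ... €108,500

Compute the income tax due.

€180,050

Alternative minimum tax:
  Adjusted income: €533,400 + €127,300 + €108,500 = €769,200
  Less exemption €49,000 → base €720,200
  €720,200 × 25% = €180,050

Mainline income levy:
  €456,000 × 7% = €31,920
  €59,000 × 16% = €9,440
  €18,400 × 29% = €5,336
  → €46,696

€180,050 > €46,696, so the alternative minimum tax is the binding amount.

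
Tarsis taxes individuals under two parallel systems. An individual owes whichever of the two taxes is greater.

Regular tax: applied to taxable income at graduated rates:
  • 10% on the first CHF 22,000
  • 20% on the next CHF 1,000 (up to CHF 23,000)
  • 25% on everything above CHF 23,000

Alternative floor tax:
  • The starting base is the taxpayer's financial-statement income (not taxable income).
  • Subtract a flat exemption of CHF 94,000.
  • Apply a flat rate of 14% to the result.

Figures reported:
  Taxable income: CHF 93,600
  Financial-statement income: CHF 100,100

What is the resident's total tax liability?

Regular tax:
  CHF 22,000 × 10% = CHF 2,200
  CHF 1,000 × 20% = CHF 200
  CHF 70,600 × 25% = CHF 17,650
  → CHF 20,050

Alternative floor tax:
  Base (financial-statement income): CHF 100,100
  Less exemption CHF 94,000 → base CHF 6,100
  CHF 6,100 × 14% = CHF 854

CHF 20,050 > CHF 854, so the regular tax governs.

CHF 20,050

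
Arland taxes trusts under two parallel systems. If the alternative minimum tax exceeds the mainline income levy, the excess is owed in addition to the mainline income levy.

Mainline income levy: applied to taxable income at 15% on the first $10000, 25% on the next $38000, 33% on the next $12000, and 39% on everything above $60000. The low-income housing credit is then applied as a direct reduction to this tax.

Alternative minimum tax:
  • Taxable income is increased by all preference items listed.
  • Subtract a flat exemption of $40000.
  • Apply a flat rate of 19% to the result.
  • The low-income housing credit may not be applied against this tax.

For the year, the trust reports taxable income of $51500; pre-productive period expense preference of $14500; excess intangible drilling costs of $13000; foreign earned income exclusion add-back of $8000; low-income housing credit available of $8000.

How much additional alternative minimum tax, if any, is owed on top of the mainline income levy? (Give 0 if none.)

Mainline income levy:
  $10000 × 15% = $1500
  $38000 × 25% = $9500
  $3500 × 33% = $1155
  → $12155
  Less low-income housing credit $8000 → $4155

Alternative minimum tax:
  Adjusted income: $51500 + $14500 + $13000 + $8000 = $87000
  Less exemption $40000 → base $47000
  $47000 × 19% = $8930

Excess of alternative minimum tax over mainline income levy: $8930 − $4155 = $4775.

$4775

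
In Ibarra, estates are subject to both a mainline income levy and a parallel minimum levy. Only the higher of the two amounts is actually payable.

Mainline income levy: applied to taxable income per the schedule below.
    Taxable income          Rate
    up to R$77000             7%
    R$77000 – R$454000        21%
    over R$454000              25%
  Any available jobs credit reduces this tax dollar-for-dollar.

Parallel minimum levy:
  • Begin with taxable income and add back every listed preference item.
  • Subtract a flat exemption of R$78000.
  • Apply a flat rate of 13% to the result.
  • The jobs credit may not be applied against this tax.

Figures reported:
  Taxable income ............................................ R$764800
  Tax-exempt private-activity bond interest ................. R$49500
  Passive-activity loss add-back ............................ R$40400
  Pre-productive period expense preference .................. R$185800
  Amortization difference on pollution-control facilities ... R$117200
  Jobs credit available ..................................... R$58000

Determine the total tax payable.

R$140361

Parallel minimum levy:
  Adjusted income: R$764800 + R$49500 + R$40400 + R$185800 + R$117200 = R$1157700
  Less exemption R$78000 → base R$1079700
  R$1079700 × 13% = R$140361

Mainline income levy:
  R$77000 × 7% = R$5390
  R$377000 × 21% = R$79170
  R$310800 × 25% = R$77700
  → R$162260
  Less jobs credit R$58000 → R$104260

R$140361 > R$104260, so the parallel minimum levy is the binding amount.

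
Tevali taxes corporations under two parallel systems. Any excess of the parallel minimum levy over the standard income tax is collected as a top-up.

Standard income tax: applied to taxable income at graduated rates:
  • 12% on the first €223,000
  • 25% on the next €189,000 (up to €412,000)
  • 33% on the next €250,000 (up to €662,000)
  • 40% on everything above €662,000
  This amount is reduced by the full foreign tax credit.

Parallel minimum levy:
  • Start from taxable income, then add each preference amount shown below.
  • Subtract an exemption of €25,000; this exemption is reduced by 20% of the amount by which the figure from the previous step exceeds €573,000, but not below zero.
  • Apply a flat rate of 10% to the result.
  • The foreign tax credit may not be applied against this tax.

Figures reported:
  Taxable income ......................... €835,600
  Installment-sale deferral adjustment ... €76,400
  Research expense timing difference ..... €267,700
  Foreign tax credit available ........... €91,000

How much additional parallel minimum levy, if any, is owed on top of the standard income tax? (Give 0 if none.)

Parallel minimum levy:
  Adjusted income: €835,600 + €76,400 + €267,700 = €1,179,700
  Exemption: 20% × (€1,179,700 − €573,000) = €121,340 ≥ €25,000, so the exemption is fully phased out
  Base: €1,179,700 − €0 = €1,179,700
  €1,179,700 × 10% = €117,970

Standard income tax:
  €223,000 × 12% = €26,760
  €189,000 × 25% = €47,250
  €250,000 × 33% = €82,500
  €173,600 × 40% = €69,440
  → €225,950
  Less foreign tax credit €91,000 → €134,950

€117,970 ≤ €134,950, so no add-on is due.

€0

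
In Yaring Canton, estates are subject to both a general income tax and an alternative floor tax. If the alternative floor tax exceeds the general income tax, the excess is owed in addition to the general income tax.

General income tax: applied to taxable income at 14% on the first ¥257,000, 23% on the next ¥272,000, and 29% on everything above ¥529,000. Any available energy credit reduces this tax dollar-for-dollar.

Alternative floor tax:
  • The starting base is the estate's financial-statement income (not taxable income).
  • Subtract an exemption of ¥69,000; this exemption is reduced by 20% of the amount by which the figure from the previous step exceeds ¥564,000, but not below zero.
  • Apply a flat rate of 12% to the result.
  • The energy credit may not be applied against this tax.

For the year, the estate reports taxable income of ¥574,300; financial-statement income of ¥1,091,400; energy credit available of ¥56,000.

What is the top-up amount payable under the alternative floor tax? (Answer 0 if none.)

¥75,291

Alternative floor tax:
  Base (financial-statement income): ¥1,091,400
  Exemption: 20% × (¥1,091,400 − ¥564,000) = ¥105,480 ≥ ¥69,000, so the exemption is fully phased out
  Base: ¥1,091,400 − ¥0 = ¥1,091,400
  ¥1,091,400 × 12% = ¥130,968

General income tax:
  ¥257,000 × 14% = ¥35,980
  ¥272,000 × 23% = ¥62,560
  ¥45,300 × 29% = ¥13,137
  → ¥111,677
  Less energy credit ¥56,000 → ¥55,677

Excess of alternative floor tax over general income tax: ¥130,968 − ¥55,677 = ¥75,291.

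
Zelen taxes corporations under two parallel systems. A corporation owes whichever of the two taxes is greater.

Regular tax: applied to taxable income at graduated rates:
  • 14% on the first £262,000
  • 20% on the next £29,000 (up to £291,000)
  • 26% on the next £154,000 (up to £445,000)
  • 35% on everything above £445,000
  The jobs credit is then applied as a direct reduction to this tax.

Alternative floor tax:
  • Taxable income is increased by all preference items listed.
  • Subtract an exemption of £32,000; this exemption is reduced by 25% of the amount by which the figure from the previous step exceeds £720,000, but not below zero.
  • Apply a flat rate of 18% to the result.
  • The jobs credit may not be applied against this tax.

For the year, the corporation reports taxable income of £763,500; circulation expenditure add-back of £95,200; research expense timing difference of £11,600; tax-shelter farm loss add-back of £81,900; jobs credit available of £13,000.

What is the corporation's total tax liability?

Alternative floor tax:
  Adjusted income: £763,500 + £95,200 + £11,600 + £81,900 = £952,200
  Exemption: 25% × (£952,200 − £720,000) = £58,050 ≥ £32,000, so the exemption is fully phased out
  Base: £952,200 − £0 = £952,200
  £952,200 × 18% = £171,396

Regular tax:
  £262,000 × 14% = £36,680
  £29,000 × 20% = £5,800
  £154,000 × 26% = £40,040
  £318,500 × 35% = £111,475
  → £193,995
  Less jobs credit £13,000 → £180,995

£180,995 > £171,396, so the regular tax governs.

£180,995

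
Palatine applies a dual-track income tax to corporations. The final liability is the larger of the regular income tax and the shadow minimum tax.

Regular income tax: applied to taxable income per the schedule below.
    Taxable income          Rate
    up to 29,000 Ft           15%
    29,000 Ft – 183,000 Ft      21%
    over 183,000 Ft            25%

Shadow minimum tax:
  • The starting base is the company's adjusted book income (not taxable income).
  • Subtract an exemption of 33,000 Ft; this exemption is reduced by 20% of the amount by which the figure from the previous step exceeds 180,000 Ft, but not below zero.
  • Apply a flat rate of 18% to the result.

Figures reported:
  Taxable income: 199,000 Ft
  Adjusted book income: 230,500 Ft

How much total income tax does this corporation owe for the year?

Shadow minimum tax:
  Base (adjusted book income): 230,500 Ft
  Exemption: 33,000 Ft − 20% × (230,500 Ft − 180,000 Ft) = 33,000 Ft − 10,100 Ft = 22,900 Ft
  Base: 230,500 Ft − 22,900 Ft = 207,600 Ft
  207,600 Ft × 18% = 37,368 Ft

Regular income tax:
  29,000 Ft × 15% = 4,350 Ft
  154,000 Ft × 21% = 32,340 Ft
  16,000 Ft × 25% = 4,000 Ft
  → 40,690 Ft

40,690 Ft > 37,368 Ft, so the regular income tax governs.

40,690 Ft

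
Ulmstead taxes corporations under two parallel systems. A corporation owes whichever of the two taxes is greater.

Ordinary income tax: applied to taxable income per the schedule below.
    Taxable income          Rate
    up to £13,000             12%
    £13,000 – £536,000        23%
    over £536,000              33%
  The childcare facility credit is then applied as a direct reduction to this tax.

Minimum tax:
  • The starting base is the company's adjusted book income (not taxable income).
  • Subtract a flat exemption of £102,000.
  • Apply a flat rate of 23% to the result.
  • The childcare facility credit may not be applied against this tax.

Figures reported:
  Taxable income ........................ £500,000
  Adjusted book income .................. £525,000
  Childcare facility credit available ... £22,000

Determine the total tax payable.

£97,290

Minimum tax:
  Base (adjusted book income): £525,000
  Less exemption £102,000 → base £423,000
  £423,000 × 23% = £97,290

Ordinary income tax:
  £13,000 × 12% = £1,560
  £487,000 × 23% = £112,010
  → £113,570
  Less childcare facility credit £22,000 → £91,570

£97,290 > £91,570, so the minimum tax is the binding amount.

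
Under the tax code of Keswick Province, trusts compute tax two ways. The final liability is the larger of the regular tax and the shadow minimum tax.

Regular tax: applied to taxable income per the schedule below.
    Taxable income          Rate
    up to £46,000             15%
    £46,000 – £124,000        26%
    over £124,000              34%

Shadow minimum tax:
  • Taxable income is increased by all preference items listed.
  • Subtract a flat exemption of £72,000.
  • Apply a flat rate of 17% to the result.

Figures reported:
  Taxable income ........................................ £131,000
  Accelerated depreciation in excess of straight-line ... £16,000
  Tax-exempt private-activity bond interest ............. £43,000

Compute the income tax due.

£29,560

Shadow minimum tax:
  Adjusted income: £131,000 + £16,000 + £43,000 = £190,000
  Less exemption £72,000 → base £118,000
  £118,000 × 17% = £20,060

Regular tax:
  £46,000 × 15% = £6,900
  £78,000 × 26% = £20,280
  £7,000 × 34% = £2,380
  → £29,560

£29,560 > £20,060, so the regular tax governs.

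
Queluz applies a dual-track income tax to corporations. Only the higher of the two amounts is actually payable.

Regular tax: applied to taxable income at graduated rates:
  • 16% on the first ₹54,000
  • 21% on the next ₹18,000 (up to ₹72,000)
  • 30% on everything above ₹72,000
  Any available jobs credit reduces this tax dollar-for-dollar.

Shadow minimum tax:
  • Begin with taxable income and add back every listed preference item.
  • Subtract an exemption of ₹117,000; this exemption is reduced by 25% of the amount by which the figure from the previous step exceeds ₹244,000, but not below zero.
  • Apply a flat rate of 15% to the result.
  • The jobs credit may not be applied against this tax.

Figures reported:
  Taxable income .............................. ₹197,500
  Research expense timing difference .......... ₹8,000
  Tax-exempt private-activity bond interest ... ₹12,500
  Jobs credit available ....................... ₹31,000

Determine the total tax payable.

₹19,070

Regular tax:
  ₹54,000 × 16% = ₹8,640
  ₹18,000 × 21% = ₹3,780
  ₹125,500 × 30% = ₹37,650
  → ₹50,070
  Less jobs credit ₹31,000 → ₹19,070

Shadow minimum tax:
  Adjusted income: ₹197,500 + ₹8,000 + ₹12,500 = ₹218,000
  Exemption: ₹218,000 ≤ ₹244,000, so full ₹117,000 applies
  Base: ₹218,000 − ₹117,000 = ₹101,000
  ₹101,000 × 15% = ₹15,150

₹19,070 > ₹15,150, so the regular tax governs.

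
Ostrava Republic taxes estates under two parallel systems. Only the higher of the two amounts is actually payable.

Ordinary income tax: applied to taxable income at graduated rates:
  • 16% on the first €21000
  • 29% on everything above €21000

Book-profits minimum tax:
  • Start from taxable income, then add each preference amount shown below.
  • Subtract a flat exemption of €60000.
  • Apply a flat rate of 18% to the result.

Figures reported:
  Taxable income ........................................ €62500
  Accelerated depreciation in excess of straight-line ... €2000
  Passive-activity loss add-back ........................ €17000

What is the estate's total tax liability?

€15395

Ordinary income tax:
  €21000 × 16% = €3360
  €41500 × 29% = €12035
  → €15395

Book-profits minimum tax:
  Adjusted income: €62500 + €2000 + €17000 = €81500
  Less exemption €60000 → base €21500
  €21500 × 18% = €3870

€15395 > €3870, so the ordinary income tax governs.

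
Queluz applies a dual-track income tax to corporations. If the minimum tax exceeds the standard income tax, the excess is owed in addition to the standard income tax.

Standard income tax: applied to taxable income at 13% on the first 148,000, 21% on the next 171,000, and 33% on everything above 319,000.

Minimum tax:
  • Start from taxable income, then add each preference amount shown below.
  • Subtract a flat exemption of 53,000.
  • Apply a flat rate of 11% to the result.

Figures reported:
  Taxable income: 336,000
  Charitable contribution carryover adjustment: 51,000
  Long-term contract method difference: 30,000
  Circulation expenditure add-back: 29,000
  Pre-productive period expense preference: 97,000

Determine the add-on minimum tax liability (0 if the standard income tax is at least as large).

Minimum tax:
  Adjusted income: 336,000 + 51,000 + 30,000 + 29,000 + 97,000 = 543,000
  Less exemption 53,000 → base 490,000
  490,000 × 11% = 53,900

Standard income tax:
  148,000 × 13% = 19,240
  171,000 × 21% = 35,910
  17,000 × 33% = 5,610
  → 60,760

53,900 ≤ 60,760, so no add-on is due.

0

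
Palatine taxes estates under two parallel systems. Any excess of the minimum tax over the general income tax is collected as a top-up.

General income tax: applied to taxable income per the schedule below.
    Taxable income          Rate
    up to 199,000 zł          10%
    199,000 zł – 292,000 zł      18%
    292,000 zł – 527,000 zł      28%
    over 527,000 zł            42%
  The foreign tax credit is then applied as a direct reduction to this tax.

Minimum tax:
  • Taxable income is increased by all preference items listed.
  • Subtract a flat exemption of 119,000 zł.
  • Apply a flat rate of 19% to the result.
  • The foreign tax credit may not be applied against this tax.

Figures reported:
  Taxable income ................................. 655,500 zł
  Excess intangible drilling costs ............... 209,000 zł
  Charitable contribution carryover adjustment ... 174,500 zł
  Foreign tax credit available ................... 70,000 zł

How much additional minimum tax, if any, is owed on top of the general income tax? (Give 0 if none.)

88,390 zł

General income tax:
  199,000 zł × 10% = 19,900 zł
  93,000 zł × 18% = 16,740 zł
  235,000 zł × 28% = 65,800 zł
  128,500 zł × 42% = 53,970 zł
  → 156,410 zł
  Less foreign tax credit 70,000 zł → 86,410 zł

Minimum tax:
  Adjusted income: 655,500 zł + 209,000 zł + 174,500 zł = 1,039,000 zł
  Less exemption 119,000 zł → base 920,000 zł
  920,000 zł × 19% = 174,800 zł

Excess of minimum tax over general income tax: 174,800 zł − 86,410 zł = 88,390 zł.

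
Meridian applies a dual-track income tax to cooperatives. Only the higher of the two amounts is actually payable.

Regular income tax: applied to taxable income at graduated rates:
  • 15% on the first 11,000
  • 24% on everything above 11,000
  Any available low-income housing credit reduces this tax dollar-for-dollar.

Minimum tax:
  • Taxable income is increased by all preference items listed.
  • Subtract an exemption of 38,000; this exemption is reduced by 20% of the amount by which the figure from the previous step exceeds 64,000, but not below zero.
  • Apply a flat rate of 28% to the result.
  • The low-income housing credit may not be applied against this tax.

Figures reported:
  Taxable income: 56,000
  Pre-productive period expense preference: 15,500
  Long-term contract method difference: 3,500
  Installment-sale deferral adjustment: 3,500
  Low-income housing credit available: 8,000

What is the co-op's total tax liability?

12,152

Regular income tax:
  11,000 × 15% = 1,650
  45,000 × 24% = 10,800
  → 12,450
  Less low-income housing credit 8,000 → 4,450

Minimum tax:
  Adjusted income: 56,000 + 15,500 + 3,500 + 3,500 = 78,500
  Exemption: 38,000 − 20% × (78,500 − 64,000) = 38,000 − 2,900 = 35,100
  Base: 78,500 − 35,100 = 43,400
  43,400 × 28% = 12,152

12,152 > 4,450, so the minimum tax is the binding amount.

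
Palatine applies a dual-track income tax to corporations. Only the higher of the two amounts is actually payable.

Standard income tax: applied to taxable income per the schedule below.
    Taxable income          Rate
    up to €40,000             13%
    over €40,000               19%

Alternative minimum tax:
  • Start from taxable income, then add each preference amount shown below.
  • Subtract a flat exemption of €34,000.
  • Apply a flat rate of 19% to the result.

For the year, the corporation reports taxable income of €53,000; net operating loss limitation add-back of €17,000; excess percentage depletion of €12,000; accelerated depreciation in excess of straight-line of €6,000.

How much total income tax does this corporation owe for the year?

€10,260

Alternative minimum tax:
  Adjusted income: €53,000 + €17,000 + €12,000 + €6,000 = €88,000
  Less exemption €34,000 → base €54,000
  €54,000 × 19% = €10,260

Standard income tax:
  €40,000 × 13% = €5,200
  €13,000 × 19% = €2,470
  → €7,670

€10,260 > €7,670, so the alternative minimum tax is the binding amount.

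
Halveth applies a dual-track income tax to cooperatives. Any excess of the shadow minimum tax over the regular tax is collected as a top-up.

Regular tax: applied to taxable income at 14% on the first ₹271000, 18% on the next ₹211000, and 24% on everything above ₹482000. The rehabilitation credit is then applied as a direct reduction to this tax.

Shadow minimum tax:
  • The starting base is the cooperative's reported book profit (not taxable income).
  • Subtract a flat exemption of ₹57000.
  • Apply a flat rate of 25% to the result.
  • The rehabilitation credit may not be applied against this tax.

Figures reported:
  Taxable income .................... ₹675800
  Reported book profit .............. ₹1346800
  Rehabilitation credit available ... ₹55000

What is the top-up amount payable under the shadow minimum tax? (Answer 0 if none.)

₹255018

Regular tax:
  ₹271000 × 14% = ₹37940
  ₹211000 × 18% = ₹37980
  ₹193800 × 24% = ₹46512
  → ₹122432
  Less rehabilitation credit ₹55000 → ₹67432

Shadow minimum tax:
  Base (reported book profit): ₹1346800
  Less exemption ₹57000 → base ₹1289800
  ₹1289800 × 25% = ₹322450

Excess of shadow minimum tax over regular tax: ₹322450 − ₹67432 = ₹255018.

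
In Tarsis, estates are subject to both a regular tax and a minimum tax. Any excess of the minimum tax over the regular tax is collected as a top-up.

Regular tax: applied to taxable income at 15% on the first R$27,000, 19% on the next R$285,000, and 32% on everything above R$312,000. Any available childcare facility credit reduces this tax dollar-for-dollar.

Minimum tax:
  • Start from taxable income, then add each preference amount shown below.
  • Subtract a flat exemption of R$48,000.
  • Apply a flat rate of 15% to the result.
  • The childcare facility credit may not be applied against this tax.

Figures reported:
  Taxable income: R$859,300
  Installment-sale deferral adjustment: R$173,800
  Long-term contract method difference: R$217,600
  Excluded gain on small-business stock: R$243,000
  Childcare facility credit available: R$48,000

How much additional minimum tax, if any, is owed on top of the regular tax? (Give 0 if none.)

Minimum tax:
  Adjusted income: R$859,300 + R$173,800 + R$217,600 + R$243,000 = R$1,493,700
  Less exemption R$48,000 → base R$1,445,700
  R$1,445,700 × 15% = R$216,855

Regular tax:
  R$27,000 × 15% = R$4,050
  R$285,000 × 19% = R$54,150
  R$547,300 × 32% = R$175,136
  → R$233,336
  Less childcare facility credit R$48,000 → R$185,336

Excess of minimum tax over regular tax: R$216,855 − R$185,336 = R$31,519.

R$31,519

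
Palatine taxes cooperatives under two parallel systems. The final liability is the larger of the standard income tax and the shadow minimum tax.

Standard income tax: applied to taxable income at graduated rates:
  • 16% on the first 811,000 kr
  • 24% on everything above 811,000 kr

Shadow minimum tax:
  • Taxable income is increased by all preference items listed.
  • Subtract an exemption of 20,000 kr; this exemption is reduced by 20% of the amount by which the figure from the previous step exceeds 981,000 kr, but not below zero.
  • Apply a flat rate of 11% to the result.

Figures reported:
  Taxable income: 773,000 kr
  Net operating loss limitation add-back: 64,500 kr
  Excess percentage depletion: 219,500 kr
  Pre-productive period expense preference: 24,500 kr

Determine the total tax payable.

123,680 kr

Shadow minimum tax:
  Adjusted income: 773,000 kr + 64,500 kr + 219,500 kr + 24,500 kr = 1,081,500 kr
  Exemption: 20% × (1,081,500 kr − 981,000 kr) = 20,100 kr ≥ 20,000 kr, so the exemption is fully phased out
  Base: 1,081,500 kr − 0 kr = 1,081,500 kr
  1,081,500 kr × 11% = 118,965 kr

Standard income tax:
  773,000 kr × 16% = 123,680 kr

123,680 kr > 118,965 kr, so the standard income tax governs.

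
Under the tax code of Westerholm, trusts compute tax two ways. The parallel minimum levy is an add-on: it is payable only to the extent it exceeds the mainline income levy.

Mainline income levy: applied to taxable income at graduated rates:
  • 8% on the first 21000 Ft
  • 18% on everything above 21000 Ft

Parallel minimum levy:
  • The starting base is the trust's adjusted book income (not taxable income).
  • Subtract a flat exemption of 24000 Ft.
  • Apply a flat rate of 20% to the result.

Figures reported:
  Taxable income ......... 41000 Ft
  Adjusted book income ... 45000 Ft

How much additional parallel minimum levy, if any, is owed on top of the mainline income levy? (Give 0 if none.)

Mainline income levy:
  21000 Ft × 8% = 1680 Ft
  20000 Ft × 18% = 3600 Ft
  → 5280 Ft

Parallel minimum levy:
  Base (adjusted book income): 45000 Ft
  Less exemption 24000 Ft → base 21000 Ft
  21000 Ft × 20% = 4200 Ft

4200 Ft ≤ 5280 Ft, so no add-on is due.

0 Ft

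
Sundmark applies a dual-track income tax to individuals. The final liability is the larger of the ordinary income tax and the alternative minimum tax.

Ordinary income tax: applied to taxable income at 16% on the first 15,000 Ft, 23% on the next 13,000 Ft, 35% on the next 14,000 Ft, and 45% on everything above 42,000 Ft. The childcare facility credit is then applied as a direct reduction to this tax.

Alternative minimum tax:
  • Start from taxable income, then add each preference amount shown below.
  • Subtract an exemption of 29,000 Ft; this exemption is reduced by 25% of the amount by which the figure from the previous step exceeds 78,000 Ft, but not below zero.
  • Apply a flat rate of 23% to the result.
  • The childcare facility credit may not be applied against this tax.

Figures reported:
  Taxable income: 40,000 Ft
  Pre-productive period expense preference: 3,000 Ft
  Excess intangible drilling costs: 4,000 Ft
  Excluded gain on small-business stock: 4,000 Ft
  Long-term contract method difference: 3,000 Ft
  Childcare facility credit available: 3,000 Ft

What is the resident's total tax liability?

6,590 Ft

Ordinary income tax:
  15,000 Ft × 16% = 2,400 Ft
  13,000 Ft × 23% = 2,990 Ft
  12,000 Ft × 35% = 4,200 Ft
  → 9,590 Ft
  Less childcare facility credit 3,000 Ft → 6,590 Ft

Alternative minimum tax:
  Adjusted income: 40,000 Ft + 3,000 Ft + 4,000 Ft + 4,000 Ft + 3,000 Ft = 54,000 Ft
  Exemption: 54,000 Ft ≤ 78,000 Ft, so full 29,000 Ft applies
  Base: 54,000 Ft − 29,000 Ft = 25,000 Ft
  25,000 Ft × 23% = 5,750 Ft

6,590 Ft > 5,750 Ft, so the ordinary income tax governs.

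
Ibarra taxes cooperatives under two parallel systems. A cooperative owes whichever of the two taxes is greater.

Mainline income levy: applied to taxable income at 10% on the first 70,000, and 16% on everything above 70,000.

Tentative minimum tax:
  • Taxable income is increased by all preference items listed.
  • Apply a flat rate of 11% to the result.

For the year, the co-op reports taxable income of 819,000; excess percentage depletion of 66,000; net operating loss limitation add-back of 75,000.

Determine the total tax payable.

126,840

Tentative minimum tax:
  Adjusted income: 819,000 + 66,000 + 75,000 = 960,000
  960,000 × 11% = 105,600

Mainline income levy:
  70,000 × 10% = 7,000
  749,000 × 16% = 119,840
  → 126,840

126,840 > 105,600, so the mainline income levy governs.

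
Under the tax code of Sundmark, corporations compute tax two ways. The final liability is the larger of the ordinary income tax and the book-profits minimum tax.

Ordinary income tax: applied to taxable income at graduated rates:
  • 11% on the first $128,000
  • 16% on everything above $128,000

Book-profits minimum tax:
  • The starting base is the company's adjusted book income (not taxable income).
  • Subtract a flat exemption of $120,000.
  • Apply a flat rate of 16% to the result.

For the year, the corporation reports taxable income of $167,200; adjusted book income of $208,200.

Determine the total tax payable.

$20,352

Ordinary income tax:
  $128,000 × 11% = $14,080
  $39,200 × 16% = $6,272
  → $20,352

Book-profits minimum tax:
  Base (adjusted book income): $208,200
  Less exemption $120,000 → base $88,200
  $88,200 × 16% = $14,112

$20,352 > $14,112, so the ordinary income tax governs.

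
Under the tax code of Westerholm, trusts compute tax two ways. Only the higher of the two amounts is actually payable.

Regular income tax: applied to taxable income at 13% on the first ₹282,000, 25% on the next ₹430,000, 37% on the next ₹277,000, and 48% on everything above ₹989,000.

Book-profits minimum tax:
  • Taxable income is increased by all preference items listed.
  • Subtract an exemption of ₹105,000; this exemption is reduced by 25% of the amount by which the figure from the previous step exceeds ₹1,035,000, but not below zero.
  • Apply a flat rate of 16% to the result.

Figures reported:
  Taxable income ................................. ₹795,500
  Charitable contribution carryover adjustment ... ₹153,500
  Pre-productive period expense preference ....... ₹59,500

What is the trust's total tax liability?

₹175,055

Regular income tax:
  ₹282,000 × 13% = ₹36,660
  ₹430,000 × 25% = ₹107,500
  ₹83,500 × 37% = ₹30,895
  → ₹175,055

Book-profits minimum tax:
  Adjusted income: ₹795,500 + ₹153,500 + ₹59,500 = ₹1,008,500
  Exemption: ₹1,008,500 ≤ ₹1,035,000, so full ₹105,000 applies
  Base: ₹1,008,500 − ₹105,000 = ₹903,500
  ₹903,500 × 16% = ₹144,560

₹175,055 > ₹144,560, so the regular income tax governs.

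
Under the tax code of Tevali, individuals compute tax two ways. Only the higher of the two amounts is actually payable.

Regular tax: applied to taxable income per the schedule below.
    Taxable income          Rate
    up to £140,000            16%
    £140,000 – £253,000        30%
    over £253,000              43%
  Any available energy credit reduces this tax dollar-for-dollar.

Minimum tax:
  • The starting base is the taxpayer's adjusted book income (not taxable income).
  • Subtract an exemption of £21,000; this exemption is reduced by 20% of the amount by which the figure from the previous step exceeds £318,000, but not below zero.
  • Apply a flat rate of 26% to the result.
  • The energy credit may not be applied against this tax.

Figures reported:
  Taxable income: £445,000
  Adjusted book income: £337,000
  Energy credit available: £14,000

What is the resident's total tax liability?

Minimum tax:
  Base (adjusted book income): £337,000
  Exemption: £21,000 − 20% × (£337,000 − £318,000) = £21,000 − £3,800 = £17,200
  Base: £337,000 − £17,200 = £319,800
  £319,800 × 26% = £83,148

Regular tax:
  £140,000 × 16% = £22,400
  £113,000 × 30% = £33,900
  £192,000 × 43% = £82,560
  → £138,860
  Less energy credit £14,000 → £124,860

£124,860 > £83,148, so the regular tax governs.

£124,860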